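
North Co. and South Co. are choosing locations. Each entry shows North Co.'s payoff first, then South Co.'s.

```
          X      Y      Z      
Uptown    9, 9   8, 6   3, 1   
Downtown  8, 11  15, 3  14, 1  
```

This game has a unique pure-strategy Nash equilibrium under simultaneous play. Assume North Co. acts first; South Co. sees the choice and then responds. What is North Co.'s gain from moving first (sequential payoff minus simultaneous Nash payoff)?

0

Work backward from South Co.'s decision.
- Uptown → South Co. plays X (best of 9, 6, 1); North Co. gets 9.
- Downtown → South Co. plays X (best of 11, 3, 1); North Co. gets 8.
North Co.'s induced payoffs are 9, 8, so North Co. commits to Uptown. Subgame-perfect outcome: (Uptown, X) with payoffs (9, 9).
For the simultaneous game, intersect best replies.
North Co.'s best replies: X→Uptown; Y→Downtown; Z→Downtown.
South Co.'s best replies: Uptown→X; Downtown→X.
Only (Uptown, X) has each player best-responding; Nash payoffs (9, 9).
North Co.'s commitment gain: 9 − 9 = 0.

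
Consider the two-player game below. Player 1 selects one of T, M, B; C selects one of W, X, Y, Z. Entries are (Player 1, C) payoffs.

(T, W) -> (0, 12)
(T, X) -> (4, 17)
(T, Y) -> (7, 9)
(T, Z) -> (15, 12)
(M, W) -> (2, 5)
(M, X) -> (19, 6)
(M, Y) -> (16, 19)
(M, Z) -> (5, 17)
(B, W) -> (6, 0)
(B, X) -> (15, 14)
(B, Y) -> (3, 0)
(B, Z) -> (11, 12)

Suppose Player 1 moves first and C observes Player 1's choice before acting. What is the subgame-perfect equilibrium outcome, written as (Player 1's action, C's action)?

Work backward from C's decision.
- T → C plays X (best of 12, 17, 9, 12); Player 1 gets 4.
- M → C plays Y (best of 5, 6, 19, 17); Player 1 gets 16.
- B → C plays X (best of 0, 14, 0, 12); Player 1 gets 15.
Player 1's induced payoffs are 4, 16, 15, so Player 1 commits to M. Subgame-perfect outcome: (M, Y) with payoffs (16, 19).

(M, Y)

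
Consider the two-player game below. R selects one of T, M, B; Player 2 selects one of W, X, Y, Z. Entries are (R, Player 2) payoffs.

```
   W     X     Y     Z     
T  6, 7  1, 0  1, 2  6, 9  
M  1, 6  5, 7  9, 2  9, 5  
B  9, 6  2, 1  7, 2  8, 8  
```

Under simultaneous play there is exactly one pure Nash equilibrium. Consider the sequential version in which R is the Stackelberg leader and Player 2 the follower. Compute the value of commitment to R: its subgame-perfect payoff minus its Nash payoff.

Player 2 best-responds to each possible R move:
- T: Player 2 compares 7, 0, 2, 9 and picks Z; R would get 6.
- M: Player 2 compares 6, 7, 2, 5 and picks X; R would get 5.
- B: Player 2 compares 6, 1, 2, 8 and picks Z; R would get 8.
Among 6, 5, 8, the best is 8 at B. Subgame-perfect outcome: (B, Z) with payoffs (8, 8).
For the simultaneous game, intersect best replies.
R's best replies: W→B; X→M; Y→M; Z→M.
Player 2's best replies: T→Z; M→X; B→Z.
Only (M, X) has each player best-responding; Nash payoffs (5, 7).
R's commitment gain: 8 − 5 = 3.

3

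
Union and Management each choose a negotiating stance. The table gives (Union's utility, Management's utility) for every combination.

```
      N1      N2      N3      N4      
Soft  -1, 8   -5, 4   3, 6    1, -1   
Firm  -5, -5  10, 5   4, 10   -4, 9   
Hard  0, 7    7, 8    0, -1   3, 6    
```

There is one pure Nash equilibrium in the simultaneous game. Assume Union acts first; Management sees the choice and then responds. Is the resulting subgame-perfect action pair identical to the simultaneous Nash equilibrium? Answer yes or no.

no

Solve by backward induction (Union leads).
- Soft: BR = N1, leader payoff -1.
- Firm: BR = N3, leader payoff 4.
- Hard: BR = N2, leader payoff 7.
Maximizing over -1, 4, 7, Union chooses Hard. Subgame-perfect outcome: (Hard, N2) with payoffs (7, 8).
Under simultaneous play:
Union's best replies: N1→Hard; N2→Firm; N3→Firm; N4→Hard.
Management's best replies: Soft→N1; Firm→N3; Hard→N2.
The unique mutual best reply is (Firm, N3), giving (4, 10).
Sequential outcome (Hard, N2) differs from the Nash profile (Firm, N3).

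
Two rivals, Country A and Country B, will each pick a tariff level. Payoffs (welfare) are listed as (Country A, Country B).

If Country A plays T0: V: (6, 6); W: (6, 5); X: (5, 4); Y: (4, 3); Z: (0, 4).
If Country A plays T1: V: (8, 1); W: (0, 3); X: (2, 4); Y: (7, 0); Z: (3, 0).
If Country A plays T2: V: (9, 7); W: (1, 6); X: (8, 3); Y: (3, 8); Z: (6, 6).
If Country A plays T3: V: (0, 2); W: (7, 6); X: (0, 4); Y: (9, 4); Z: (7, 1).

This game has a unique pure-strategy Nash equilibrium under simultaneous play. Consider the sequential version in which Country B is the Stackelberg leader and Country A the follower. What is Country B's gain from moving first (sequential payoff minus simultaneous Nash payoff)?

Solve by backward induction (Country B leads).
- V → Country A plays T2 (best of 6, 8, 9, 0); Country B gets 7.
- W → Country A plays T3 (best of 6, 0, 1, 7); Country B gets 6.
- X → Country A plays T2 (best of 5, 2, 8, 0); Country B gets 3.
- Y → Country A plays T3 (best of 4, 7, 3, 9); Country B gets 4.
- Z → Country A plays T3 (best of 0, 3, 6, 7); Country B gets 1.
Country B's induced payoffs are 7, 6, 3, 4, 1, so Country B commits to V. Subgame-perfect outcome: (T2, V) with payoffs (9, 7).
Now find the simultaneous Nash equilibrium.
Country A's best replies: V→T2; W→T3; X→T2; Y→T3; Z→T3.
Country B's best replies: T0→V; T1→X; T2→Y; T3→W.
Only (T3, W) has each player best-responding; Nash payoffs (7, 6).
Country B's commitment gain: 7 − 6 = 1.

1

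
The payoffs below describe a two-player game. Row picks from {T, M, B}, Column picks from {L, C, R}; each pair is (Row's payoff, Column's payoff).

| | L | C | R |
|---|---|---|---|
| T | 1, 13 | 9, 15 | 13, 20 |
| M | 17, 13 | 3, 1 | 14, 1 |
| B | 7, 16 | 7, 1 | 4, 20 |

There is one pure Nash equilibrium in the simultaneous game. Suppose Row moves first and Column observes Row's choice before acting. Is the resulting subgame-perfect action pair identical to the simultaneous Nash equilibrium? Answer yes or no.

Work backward from Column's decision.
- T: BR = R, leader payoff 13.
- M: BR = L, leader payoff 17.
- B: BR = R, leader payoff 4.
Row's induced payoffs are 13, 17, 4, so Row commits to M. Subgame-perfect outcome: (M, L) with payoffs (17, 13).
Now find the simultaneous Nash equilibrium.
Row's best replies: L→M; C→T; R→M.
Column's best replies: T→R; M→L; B→R.
The unique mutual best reply is (M, L), giving (17, 13).
Sequential outcome (M, L) coincides with the Nash profile (M, L).

yes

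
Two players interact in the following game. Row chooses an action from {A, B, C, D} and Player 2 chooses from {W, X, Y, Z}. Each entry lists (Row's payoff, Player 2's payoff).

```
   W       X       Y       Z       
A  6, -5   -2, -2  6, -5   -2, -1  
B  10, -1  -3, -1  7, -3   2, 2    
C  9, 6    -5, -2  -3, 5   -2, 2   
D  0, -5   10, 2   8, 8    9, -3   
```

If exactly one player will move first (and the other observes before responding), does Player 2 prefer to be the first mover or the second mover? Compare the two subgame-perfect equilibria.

If Row leads: Player 2's best replies are A→Z, B→Z, C→W, D→Y; Row's induced payoffs -2, 2, 9, 8; outcome (C, W), payoffs (9, 6).
If Player 2 leads: Row's best replies are W→B, X→D, Y→D, Z→D; Player 2's induced payoffs -1, 2, 8, -3; outcome (D, Y), payoffs (8, 8).
Player 2 gets 8 moving first and 6 moving second, so Player 2 prefers to move first.

first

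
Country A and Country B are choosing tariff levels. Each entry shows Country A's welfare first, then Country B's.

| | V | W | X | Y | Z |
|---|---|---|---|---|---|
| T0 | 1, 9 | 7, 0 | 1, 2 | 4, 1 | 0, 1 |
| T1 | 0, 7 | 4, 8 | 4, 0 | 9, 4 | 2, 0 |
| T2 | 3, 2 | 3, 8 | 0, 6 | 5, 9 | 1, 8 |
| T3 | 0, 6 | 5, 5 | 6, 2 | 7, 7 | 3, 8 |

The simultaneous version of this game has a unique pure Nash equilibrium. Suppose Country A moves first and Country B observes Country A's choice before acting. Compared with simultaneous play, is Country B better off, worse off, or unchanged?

Work backward from Country B's decision.
- T0: BR = V, leader payoff 1.
- T1: BR = W, leader payoff 4.
- T2: BR = Y, leader payoff 5.
- T3: BR = Z, leader payoff 3.
Among 1, 4, 5, 3, the best is 5 at T2. Subgame-perfect outcome: (T2, Y) with payoffs (5, 9).
Now find the simultaneous Nash equilibrium.
Country A's best replies: V→T2; W→T0; X→T3; Y→T1; Z→T3.
Country B's best replies: T0→V; T1→W; T2→Y; T3→Z.
Only (T3, Z) has each player best-responding; Nash payoffs (3, 8).
Country B earns 9 sequentially versus 8 at the Nash outcome: better off.

better off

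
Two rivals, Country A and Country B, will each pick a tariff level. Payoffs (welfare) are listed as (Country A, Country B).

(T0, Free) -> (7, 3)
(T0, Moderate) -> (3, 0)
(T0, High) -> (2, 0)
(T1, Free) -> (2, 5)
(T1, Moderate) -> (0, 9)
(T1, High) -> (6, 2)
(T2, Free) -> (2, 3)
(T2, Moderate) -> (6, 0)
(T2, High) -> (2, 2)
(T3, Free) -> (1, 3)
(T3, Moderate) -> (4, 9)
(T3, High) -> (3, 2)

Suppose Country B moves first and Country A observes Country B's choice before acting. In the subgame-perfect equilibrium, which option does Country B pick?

Solve by backward induction (Country B leads).
- Free: Country A compares 7, 2, 2, 1 and picks T0; Country B would get 3.
- Moderate: Country A compares 3, 0, 6, 4 and picks T2; Country B would get 0.
- High: Country A compares 2, 6, 2, 3 and picks T1; Country B would get 2.
Among 3, 0, 2, the best is 3 at Free. Subgame-perfect outcome: (T0, Free) with payoffs (7, 3).

Free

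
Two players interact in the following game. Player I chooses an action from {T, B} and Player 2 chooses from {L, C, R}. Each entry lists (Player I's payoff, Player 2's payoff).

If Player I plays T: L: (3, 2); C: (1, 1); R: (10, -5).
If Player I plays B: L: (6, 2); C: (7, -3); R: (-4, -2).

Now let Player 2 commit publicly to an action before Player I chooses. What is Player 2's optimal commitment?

Backward induction with Player 2 moving first.
- L: Player I compares 3, 6 and picks B; Player 2 would get 2.
- C: Player I compares 1, 7 and picks B; Player 2 would get -3.
- R: Player I compares 10, -4 and picks T; Player 2 would get -5.
Among 2, -3, -5, the best is 2 at L. Subgame-perfect outcome: (B, L) with payoffs (6, 2).

L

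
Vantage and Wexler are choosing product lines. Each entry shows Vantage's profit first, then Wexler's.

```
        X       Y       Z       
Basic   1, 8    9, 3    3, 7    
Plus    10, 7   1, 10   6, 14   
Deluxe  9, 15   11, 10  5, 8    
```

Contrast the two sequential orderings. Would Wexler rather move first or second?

second

If Vantage leads: Wexler's best replies are Basic→X, Plus→Z, Deluxe→X; Vantage's induced payoffs 1, 6, 9; outcome (Deluxe, X), payoffs (9, 15).
If Wexler leads: Vantage's best replies are X→Plus, Y→Deluxe, Z→Plus; Wexler's induced payoffs 7, 10, 14; outcome (Plus, Z), payoffs (6, 14).
Wexler gets 14 moving first and 15 moving second, so Wexler prefers to move second.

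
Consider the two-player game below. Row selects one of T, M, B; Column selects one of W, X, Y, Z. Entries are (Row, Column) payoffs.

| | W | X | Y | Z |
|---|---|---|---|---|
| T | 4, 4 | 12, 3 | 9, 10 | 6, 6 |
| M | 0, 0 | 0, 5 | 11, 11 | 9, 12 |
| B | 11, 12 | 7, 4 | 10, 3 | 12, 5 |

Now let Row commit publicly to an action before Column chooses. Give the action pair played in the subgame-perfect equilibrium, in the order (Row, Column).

(B, W)

Backward induction with Row moving first.
- T: Column compares 4, 3, 10, 6 and picks Y; Row would get 9.
- M: Column compares 0, 5, 11, 12 and picks Z; Row would get 9.
- B: Column compares 12, 4, 3, 5 and picks W; Row would get 11.
Row's induced payoffs are 9, 9, 11, so Row commits to B. Subgame-perfect outcome: (B, W) with payoffs (11, 12).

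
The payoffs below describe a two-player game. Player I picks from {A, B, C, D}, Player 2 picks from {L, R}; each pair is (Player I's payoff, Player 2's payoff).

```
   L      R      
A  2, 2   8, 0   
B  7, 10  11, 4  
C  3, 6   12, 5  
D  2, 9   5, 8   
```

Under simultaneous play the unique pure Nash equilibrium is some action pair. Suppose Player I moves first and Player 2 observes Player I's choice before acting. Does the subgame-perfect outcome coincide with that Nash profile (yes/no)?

yes

Work backward from Player 2's decision.
- A → Player 2 plays L (best of 2, 0); Player I gets 2.
- B → Player 2 plays L (best of 10, 4); Player I gets 7.
- C → Player 2 plays L (best of 6, 5); Player I gets 3.
- D → Player 2 plays L (best of 9, 8); Player I gets 2.
Player I's induced payoffs are 2, 7, 3, 2, so Player I commits to B. Subgame-perfect outcome: (B, L) with payoffs (7, 10).
For the simultaneous game, intersect best replies.
Player I's best replies: L→B; R→C.
Player 2's best replies: A→L; B→L; C→L; D→L.
Only (B, L) has each player best-responding; Nash payoffs (7, 10).
Sequential outcome (B, L) coincides with the Nash profile (B, L).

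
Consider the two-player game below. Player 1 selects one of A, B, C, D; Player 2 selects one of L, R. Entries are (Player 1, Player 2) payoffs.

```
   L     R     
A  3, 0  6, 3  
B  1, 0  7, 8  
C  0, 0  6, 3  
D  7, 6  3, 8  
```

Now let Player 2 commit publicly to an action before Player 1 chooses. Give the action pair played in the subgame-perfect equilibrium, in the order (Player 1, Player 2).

(B, R)

Player 1 best-responds to each possible Player 2 move:
- L: BR = D, leader payoff 6.
- R: BR = B, leader payoff 8.
Maximizing over 6, 8, Player 2 chooses R. Subgame-perfect outcome: (B, R) with payoffs (7, 8).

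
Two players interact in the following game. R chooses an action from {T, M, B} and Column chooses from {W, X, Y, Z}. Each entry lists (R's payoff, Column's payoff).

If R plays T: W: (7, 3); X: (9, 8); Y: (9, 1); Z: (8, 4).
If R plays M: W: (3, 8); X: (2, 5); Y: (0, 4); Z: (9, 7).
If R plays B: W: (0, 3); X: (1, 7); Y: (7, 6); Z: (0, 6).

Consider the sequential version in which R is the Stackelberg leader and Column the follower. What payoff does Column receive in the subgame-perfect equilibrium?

8

Work backward from Column's decision.
- T → Column plays X (best of 3, 8, 1, 4); R gets 9.
- M → Column plays W (best of 8, 5, 4, 7); R gets 3.
- B → Column plays X (best of 3, 7, 6, 6); R gets 1.
Among 9, 3, 1, the best is 9 at T. Subgame-perfect outcome: (T, X) with payoffs (9, 8).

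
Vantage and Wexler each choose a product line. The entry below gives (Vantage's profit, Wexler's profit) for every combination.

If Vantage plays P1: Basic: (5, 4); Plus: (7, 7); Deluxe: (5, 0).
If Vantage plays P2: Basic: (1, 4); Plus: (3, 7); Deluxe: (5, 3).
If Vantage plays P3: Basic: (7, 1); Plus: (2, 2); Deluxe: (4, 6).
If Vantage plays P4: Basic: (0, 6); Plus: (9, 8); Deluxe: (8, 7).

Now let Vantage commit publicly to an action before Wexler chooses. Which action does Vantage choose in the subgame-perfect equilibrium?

Backward induction with Vantage moving first.
- P1: BR = Plus, leader payoff 7.
- P2: BR = Plus, leader payoff 3.
- P3: BR = Deluxe, leader payoff 4.
- P4: BR = Plus, leader payoff 9.
Maximizing over 7, 3, 4, 9, Vantage chooses P4. Subgame-perfect outcome: (P4, Plus) with payoffs (9, 8).

P4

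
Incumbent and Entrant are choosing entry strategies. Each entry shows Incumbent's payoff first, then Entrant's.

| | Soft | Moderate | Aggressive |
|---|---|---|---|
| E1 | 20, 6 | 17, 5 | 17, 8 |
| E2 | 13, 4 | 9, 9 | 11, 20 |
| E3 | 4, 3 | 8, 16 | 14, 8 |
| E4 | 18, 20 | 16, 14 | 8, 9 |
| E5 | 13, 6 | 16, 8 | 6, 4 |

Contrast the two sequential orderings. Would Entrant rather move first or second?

If Incumbent leads: Entrant's best replies are E1→Aggressive, E2→Aggressive, E3→Moderate, E4→Soft, E5→Moderate; Incumbent's induced payoffs 17, 11, 8, 18, 16; outcome (E4, Soft), payoffs (18, 20).
If Entrant leads: Incumbent's best replies are Soft→E1, Moderate→E1, Aggressive→E1; Entrant's induced payoffs 6, 5, 8; outcome (E1, Aggressive), payoffs (17, 8).
Entrant gets 8 moving first and 20 moving second, so Entrant prefers to move second.

second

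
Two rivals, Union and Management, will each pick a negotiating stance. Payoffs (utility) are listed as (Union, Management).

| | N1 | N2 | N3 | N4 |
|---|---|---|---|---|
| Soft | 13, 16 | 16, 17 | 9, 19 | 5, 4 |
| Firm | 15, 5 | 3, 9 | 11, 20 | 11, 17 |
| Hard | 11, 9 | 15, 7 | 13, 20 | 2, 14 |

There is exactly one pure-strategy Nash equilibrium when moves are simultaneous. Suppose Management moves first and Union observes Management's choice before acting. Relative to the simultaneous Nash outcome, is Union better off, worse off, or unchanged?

unchanged

Backward induction with Management moving first.
- N1: BR = Firm, leader payoff 5.
- N2: BR = Soft, leader payoff 17.
- N3: BR = Hard, leader payoff 20.
- N4: BR = Firm, leader payoff 17.
Management's induced payoffs are 5, 17, 20, 17, so Management commits to N3. Subgame-perfect outcome: (Hard, N3) with payoffs (13, 20).
Under simultaneous play:
Union's best replies: N1→Firm; N2→Soft; N3→Hard; N4→Firm.
Management's best replies: Soft→N3; Firm→N3; Hard→N3.
The unique mutual best reply is (Hard, N3), giving (13, 20).
Union earns 13 sequentially versus 13 at the Nash outcome: unchanged.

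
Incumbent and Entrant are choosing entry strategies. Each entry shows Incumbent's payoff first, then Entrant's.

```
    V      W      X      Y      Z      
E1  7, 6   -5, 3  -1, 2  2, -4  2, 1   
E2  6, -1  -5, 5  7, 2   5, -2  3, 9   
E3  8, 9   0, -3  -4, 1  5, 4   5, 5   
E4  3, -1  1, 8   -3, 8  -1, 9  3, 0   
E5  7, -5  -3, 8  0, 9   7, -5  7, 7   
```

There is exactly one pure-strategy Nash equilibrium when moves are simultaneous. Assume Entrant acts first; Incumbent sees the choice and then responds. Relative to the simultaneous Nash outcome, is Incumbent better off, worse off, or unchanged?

Incumbent best-responds to each possible Entrant move:
- V → Incumbent plays E3 (best of 7, 6, 8, 3, 7); Entrant gets 9.
- W → Incumbent plays E4 (best of -5, -5, 0, 1, -3); Entrant gets 8.
- X → Incumbent plays E2 (best of -1, 7, -4, -3, 0); Entrant gets 2.
- Y → Incumbent plays E5 (best of 2, 5, 5, -1, 7); Entrant gets -5.
- Z → Incumbent plays E5 (best of 2, 3, 5, 3, 7); Entrant gets 7.
Maximizing over 9, 8, 2, -5, 7, Entrant chooses V. Subgame-perfect outcome: (E3, V) with payoffs (8, 9).
Now find the simultaneous Nash equilibrium.
Incumbent's best replies: V→E3; W→E4; X→E2; Y→E5; Z→E5.
Entrant's best replies: E1→V; E2→Z; E3→V; E4→Y; E5→X.
The unique mutual best reply is (E3, V), giving (8, 9).
Incumbent earns 8 sequentially versus 8 at the Nash outcome: unchanged.

unchanged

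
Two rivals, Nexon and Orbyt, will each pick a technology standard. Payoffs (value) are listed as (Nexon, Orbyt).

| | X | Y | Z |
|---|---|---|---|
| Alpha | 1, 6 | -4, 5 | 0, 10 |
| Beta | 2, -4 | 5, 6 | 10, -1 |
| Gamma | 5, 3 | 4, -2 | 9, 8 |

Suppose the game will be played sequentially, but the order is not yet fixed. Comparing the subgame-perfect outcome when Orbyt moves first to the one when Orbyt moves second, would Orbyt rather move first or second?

If Nexon leads: Orbyt's best replies are Alpha→Z, Beta→Y, Gamma→Z; Nexon's induced payoffs 0, 5, 9; outcome (Gamma, Z), payoffs (9, 8).
If Orbyt leads: Nexon's best replies are X→Gamma, Y→Beta, Z→Beta; Orbyt's induced payoffs 3, 6, -1; outcome (Beta, Y), payoffs (5, 6).
Orbyt gets 6 moving first and 8 moving second, so Orbyt prefers to move second.

second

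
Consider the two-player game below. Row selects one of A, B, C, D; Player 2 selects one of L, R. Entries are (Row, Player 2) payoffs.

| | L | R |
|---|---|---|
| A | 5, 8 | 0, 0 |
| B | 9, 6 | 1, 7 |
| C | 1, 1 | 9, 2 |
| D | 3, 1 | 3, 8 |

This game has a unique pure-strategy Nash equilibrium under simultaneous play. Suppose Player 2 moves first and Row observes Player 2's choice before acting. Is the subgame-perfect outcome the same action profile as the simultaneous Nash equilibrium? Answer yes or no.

Solve by backward induction (Player 2 leads).
- L → Row plays B (best of 5, 9, 1, 3); Player 2 gets 6.
- R → Row plays C (best of 0, 1, 9, 3); Player 2 gets 2.
Maximizing over 6, 2, Player 2 chooses L. Subgame-perfect outcome: (B, L) with payoffs (9, 6).
For the simultaneous game, intersect best replies.
Row's best replies: L→B; R→C.
Player 2's best replies: A→L; B→R; C→R; D→R.
Only (C, R) has each player best-responding; Nash payoffs (9, 2).
Sequential outcome (B, L) differs from the Nash profile (C, R).

no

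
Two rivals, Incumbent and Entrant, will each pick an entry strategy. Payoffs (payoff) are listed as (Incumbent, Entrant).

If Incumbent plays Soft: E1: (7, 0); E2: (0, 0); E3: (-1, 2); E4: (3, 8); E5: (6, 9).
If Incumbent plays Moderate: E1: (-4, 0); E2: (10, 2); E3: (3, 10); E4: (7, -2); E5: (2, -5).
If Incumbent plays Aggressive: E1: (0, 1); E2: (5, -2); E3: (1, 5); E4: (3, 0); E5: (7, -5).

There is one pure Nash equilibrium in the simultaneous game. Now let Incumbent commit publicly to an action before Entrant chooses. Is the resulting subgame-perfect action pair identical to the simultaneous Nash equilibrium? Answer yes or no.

Solve by backward induction (Incumbent leads).
- Soft: Entrant compares 0, 0, 2, 8, 9 and picks E5; Incumbent would get 6.
- Moderate: Entrant compares 0, 2, 10, -2, -5 and picks E3; Incumbent would get 3.
- Aggressive: Entrant compares 1, -2, 5, 0, -5 and picks E3; Incumbent would get 1.
Maximizing over 6, 3, 1, Incumbent chooses Soft. Subgame-perfect outcome: (Soft, E5) with payoffs (6, 9).
Under simultaneous play:
Incumbent's best replies: E1→Soft; E2→Moderate; E3→Moderate; E4→Moderate; E5→Aggressive.
Entrant's best replies: Soft→E5; Moderate→E3; Aggressive→E3.
The unique mutual best reply is (Moderate, E3), giving (3, 10).
Sequential outcome (Soft, E5) differs from the Nash profile (Moderate, E3).

no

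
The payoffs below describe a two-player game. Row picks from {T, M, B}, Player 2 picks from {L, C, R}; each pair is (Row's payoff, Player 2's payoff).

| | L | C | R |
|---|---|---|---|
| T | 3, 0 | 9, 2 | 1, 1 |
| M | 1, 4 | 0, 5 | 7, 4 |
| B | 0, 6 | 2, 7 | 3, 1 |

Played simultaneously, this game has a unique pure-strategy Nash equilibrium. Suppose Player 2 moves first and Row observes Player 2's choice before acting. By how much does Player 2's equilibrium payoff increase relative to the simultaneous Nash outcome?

Row best-responds to each possible Player 2 move:
- L: BR = T, leader payoff 0.
- C: BR = T, leader payoff 2.
- R: BR = M, leader payoff 4.
Among 0, 2, 4, the best is 4 at R. Subgame-perfect outcome: (M, R) with payoffs (7, 4).
Now find the simultaneous Nash equilibrium.
Row's best replies: L→T; C→T; R→M.
Player 2's best replies: T→C; M→C; B→C.
Only (T, C) has each player best-responding; Nash payoffs (9, 2).
Player 2's commitment gain: 4 − 2 = 2.

2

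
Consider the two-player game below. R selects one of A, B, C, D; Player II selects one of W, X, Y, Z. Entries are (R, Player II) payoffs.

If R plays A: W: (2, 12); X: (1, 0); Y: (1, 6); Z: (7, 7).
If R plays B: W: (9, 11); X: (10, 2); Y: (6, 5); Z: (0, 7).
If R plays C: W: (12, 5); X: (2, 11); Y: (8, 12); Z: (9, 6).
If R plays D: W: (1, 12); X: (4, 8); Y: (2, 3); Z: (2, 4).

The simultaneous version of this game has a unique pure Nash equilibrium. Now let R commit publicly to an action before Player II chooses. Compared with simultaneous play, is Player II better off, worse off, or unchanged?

Solve by backward induction (R leads).
- A: BR = W, leader payoff 2.
- B: BR = W, leader payoff 9.
- C: BR = Y, leader payoff 8.
- D: BR = W, leader payoff 1.
Among 2, 9, 8, 1, the best is 9 at B. Subgame-perfect outcome: (B, W) with payoffs (9, 11).
Now find the simultaneous Nash equilibrium.
R's best replies: W→C; X→B; Y→C; Z→C.
Player II's best replies: A→W; B→W; C→Y; D→W.
Only (C, Y) has each player best-responding; Nash payoffs (8, 12).
Player II earns 11 sequentially versus 12 at the Nash outcome: worse off.

worse off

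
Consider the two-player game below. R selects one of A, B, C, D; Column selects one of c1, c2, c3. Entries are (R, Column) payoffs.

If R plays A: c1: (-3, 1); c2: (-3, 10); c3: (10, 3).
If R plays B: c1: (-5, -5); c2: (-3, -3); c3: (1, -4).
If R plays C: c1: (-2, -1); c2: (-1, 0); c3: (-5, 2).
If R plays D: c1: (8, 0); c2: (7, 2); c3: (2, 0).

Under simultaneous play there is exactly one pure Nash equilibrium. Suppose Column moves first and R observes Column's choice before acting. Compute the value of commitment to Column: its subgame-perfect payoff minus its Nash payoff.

Work backward from R's decision.
- c1: R compares -3, -5, -2, 8 and picks D; Column would get 0.
- c2: R compares -3, -3, -1, 7 and picks D; Column would get 2.
- c3: R compares 10, 1, -5, 2 and picks A; Column would get 3.
Maximizing over 0, 2, 3, Column chooses c3. Subgame-perfect outcome: (A, c3) with payoffs (10, 3).
Now find the simultaneous Nash equilibrium.
R's best replies: c1→D; c2→D; c3→A.
Column's best replies: A→c2; B→c2; C→c3; D→c2.
Only (D, c2) has each player best-responding; Nash payoffs (7, 2).
Column's commitment gain: 3 − 2 = 1.

1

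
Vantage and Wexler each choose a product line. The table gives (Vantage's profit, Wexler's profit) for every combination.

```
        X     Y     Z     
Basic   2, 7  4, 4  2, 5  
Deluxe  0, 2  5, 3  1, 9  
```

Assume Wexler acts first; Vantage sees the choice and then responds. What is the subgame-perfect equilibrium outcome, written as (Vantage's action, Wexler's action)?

(Basic, X)

Work backward from Vantage's decision.
- X: BR = Basic, leader payoff 7.
- Y: BR = Deluxe, leader payoff 3.
- Z: BR = Basic, leader payoff 5.
Among 7, 3, 5, the best is 7 at X. Subgame-perfect outcome: (Basic, X) with payoffs (2, 7).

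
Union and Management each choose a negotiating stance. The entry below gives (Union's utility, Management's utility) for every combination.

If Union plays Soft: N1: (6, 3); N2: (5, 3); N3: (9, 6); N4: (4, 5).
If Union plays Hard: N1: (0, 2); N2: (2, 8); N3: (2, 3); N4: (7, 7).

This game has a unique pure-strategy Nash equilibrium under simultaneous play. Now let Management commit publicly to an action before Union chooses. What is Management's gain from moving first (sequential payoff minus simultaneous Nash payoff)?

Union best-responds to each possible Management move:
- N1 → Union plays Soft (best of 6, 0); Management gets 3.
- N2 → Union plays Soft (best of 5, 2); Management gets 3.
- N3 → Union plays Soft (best of 9, 2); Management gets 6.
- N4 → Union plays Hard (best of 4, 7); Management gets 7.
Maximizing over 3, 3, 6, 7, Management chooses N4. Subgame-perfect outcome: (Hard, N4) with payoffs (7, 7).
Now find the simultaneous Nash equilibrium.
Union's best replies: N1→Soft; N2→Soft; N3→Soft; N4→Hard.
Management's best replies: Soft→N3; Hard→N2.
Only (Soft, N3) has each player best-responding; Nash payoffs (9, 6).
Management's commitment gain: 7 − 6 = 1.

1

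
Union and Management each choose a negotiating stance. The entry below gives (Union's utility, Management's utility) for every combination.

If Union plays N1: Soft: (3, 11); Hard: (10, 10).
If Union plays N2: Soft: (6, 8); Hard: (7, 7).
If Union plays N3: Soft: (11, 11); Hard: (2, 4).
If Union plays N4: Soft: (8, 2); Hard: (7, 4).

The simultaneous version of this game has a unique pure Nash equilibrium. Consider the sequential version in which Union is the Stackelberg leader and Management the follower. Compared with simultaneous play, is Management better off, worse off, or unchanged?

unchanged

Solve by backward induction (Union leads).
- N1: Management compares 11, 10 and picks Soft; Union would get 3.
- N2: Management compares 8, 7 and picks Soft; Union would get 6.
- N3: Management compares 11, 4 and picks Soft; Union would get 11.
- N4: Management compares 2, 4 and picks Hard; Union would get 7.
Maximizing over 3, 6, 11, 7, Union chooses N3. Subgame-perfect outcome: (N3, Soft) with payoffs (11, 11).
Now find the simultaneous Nash equilibrium.
Union's best replies: Soft→N3; Hard→N1.
Management's best replies: N1→Soft; N2→Soft; N3→Soft; N4→Hard.
Only (N3, Soft) has each player best-responding; Nash payoffs (11, 11).
Management earns 11 sequentially versus 11 at the Nash outcome: unchanged.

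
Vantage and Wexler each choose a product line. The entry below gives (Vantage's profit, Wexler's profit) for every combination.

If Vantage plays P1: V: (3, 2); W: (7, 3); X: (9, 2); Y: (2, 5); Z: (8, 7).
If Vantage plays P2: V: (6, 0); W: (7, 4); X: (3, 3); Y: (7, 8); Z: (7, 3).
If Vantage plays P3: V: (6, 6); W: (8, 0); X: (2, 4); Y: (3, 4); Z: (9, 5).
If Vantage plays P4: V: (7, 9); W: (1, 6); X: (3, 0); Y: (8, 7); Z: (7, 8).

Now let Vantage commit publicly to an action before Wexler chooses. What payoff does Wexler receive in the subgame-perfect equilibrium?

Wexler best-responds to each possible Vantage move:
- P1: Wexler compares 2, 3, 2, 5, 7 and picks Z; Vantage would get 8.
- P2: Wexler compares 0, 4, 3, 8, 3 and picks Y; Vantage would get 7.
- P3: Wexler compares 6, 0, 4, 4, 5 and picks V; Vantage would get 6.
- P4: Wexler compares 9, 6, 0, 7, 8 and picks V; Vantage would get 7.
Among 8, 7, 6, 7, the best is 8 at P1. Subgame-perfect outcome: (P1, Z) with payoffs (8, 7).

7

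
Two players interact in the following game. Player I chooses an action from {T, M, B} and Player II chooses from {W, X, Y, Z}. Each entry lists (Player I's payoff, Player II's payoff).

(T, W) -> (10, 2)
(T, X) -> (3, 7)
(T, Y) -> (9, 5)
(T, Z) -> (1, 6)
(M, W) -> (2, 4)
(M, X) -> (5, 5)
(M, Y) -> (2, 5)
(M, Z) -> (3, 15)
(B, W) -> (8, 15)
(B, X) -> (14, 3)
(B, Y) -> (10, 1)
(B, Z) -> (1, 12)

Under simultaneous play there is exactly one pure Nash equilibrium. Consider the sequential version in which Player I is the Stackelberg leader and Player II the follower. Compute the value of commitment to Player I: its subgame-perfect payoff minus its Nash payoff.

Player II best-responds to each possible Player I move:
- T: BR = X, leader payoff 3.
- M: BR = Z, leader payoff 3.
- B: BR = W, leader payoff 8.
Maximizing over 3, 3, 8, Player I chooses B. Subgame-perfect outcome: (B, W) with payoffs (8, 15).
Under simultaneous play:
Player I's best replies: W→T; X→B; Y→B; Z→M.
Player II's best replies: T→X; M→Z; B→W.
The unique mutual best reply is (M, Z), giving (3, 15).
Player I's commitment gain: 8 − 3 = 5.

5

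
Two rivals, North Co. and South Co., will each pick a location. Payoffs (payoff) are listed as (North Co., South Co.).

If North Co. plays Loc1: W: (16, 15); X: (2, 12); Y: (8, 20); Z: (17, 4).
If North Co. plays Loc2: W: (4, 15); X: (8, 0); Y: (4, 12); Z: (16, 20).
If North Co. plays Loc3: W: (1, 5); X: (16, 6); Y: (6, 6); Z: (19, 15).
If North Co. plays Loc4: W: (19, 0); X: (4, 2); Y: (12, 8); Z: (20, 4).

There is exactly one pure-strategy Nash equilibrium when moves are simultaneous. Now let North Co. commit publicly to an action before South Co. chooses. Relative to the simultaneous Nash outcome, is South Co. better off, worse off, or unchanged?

better off

South Co. best-responds to each possible North Co. move:
- Loc1: BR = Y, leader payoff 8.
- Loc2: BR = Z, leader payoff 16.
- Loc3: BR = Z, leader payoff 19.
- Loc4: BR = Y, leader payoff 12.
Maximizing over 8, 16, 19, 12, North Co. chooses Loc3. Subgame-perfect outcome: (Loc3, Z) with payoffs (19, 15).
Now find the simultaneous Nash equilibrium.
North Co.'s best replies: W→Loc4; X→Loc3; Y→Loc4; Z→Loc4.
South Co.'s best replies: Loc1→Y; Loc2→Z; Loc3→Z; Loc4→Y.
The unique mutual best reply is (Loc4, Y), giving (12, 8).
South Co. earns 15 sequentially versus 8 at the Nash outcome: better off.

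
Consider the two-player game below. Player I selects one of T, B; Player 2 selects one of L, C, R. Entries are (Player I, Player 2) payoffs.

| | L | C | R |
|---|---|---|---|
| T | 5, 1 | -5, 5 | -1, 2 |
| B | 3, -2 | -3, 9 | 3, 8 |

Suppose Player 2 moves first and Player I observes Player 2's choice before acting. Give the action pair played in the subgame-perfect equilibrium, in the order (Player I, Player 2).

(B, C)

Work backward from Player I's decision.
- L → Player I plays T (best of 5, 3); Player 2 gets 1.
- C → Player I plays B (best of -5, -3); Player 2 gets 9.
- R → Player I plays B (best of -1, 3); Player 2 gets 8.
Maximizing over 1, 9, 8, Player 2 chooses C. Subgame-perfect outcome: (B, C) with payoffs (-3, 9).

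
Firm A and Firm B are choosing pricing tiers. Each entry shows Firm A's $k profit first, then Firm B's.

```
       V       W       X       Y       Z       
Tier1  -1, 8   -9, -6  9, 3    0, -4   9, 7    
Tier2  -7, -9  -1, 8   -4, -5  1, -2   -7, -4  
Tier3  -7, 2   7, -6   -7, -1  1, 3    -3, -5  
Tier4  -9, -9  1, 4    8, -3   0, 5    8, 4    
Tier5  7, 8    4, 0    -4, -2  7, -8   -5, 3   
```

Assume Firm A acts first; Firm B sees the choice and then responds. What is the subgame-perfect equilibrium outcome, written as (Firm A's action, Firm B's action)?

Firm B best-responds to each possible Firm A move:
- Tier1 → Firm B plays V (best of 8, -6, 3, -4, 7); Firm A gets -1.
- Tier2 → Firm B plays W (best of -9, 8, -5, -2, -4); Firm A gets -1.
- Tier3 → Firm B plays Y (best of 2, -6, -1, 3, -5); Firm A gets 1.
- Tier4 → Firm B plays Y (best of -9, 4, -3, 5, 4); Firm A gets 0.
- Tier5 → Firm B plays V (best of 8, 0, -2, -8, 3); Firm A gets 7.
Firm A's induced payoffs are -1, -1, 1, 0, 7, so Firm A commits to Tier5. Subgame-perfect outcome: (Tier5, V) with payoffs (7, 8).

(Tier5, V)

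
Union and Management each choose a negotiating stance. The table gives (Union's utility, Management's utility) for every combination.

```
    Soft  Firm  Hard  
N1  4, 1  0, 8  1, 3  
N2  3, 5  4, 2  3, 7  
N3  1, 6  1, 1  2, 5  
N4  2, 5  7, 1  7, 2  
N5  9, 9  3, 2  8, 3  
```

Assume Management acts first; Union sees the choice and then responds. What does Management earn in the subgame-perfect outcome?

Work backward from Union's decision.
- Soft: Union compares 4, 3, 1, 2, 9 and picks N5; Management would get 9.
- Firm: Union compares 0, 4, 1, 7, 3 and picks N4; Management would get 1.
- Hard: Union compares 1, 3, 2, 7, 8 and picks N5; Management would get 3.
Maximizing over 9, 1, 3, Management chooses Soft. Subgame-perfect outcome: (N5, Soft) with payoffs (9, 9).

9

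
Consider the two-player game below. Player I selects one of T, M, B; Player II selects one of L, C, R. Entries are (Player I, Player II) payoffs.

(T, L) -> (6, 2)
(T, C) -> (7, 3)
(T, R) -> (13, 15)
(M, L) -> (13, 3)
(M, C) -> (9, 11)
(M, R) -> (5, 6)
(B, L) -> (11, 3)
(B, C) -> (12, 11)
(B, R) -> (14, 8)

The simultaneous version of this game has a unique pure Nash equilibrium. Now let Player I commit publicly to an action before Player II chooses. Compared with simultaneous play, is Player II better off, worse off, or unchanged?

better off

Work backward from Player II's decision.
- T: BR = R, leader payoff 13.
- M: BR = C, leader payoff 9.
- B: BR = C, leader payoff 12.
Maximizing over 13, 9, 12, Player I chooses T. Subgame-perfect outcome: (T, R) with payoffs (13, 15).
Now find the simultaneous Nash equilibrium.
Player I's best replies: L→M; C→B; R→B.
Player II's best replies: T→R; M→C; B→C.
The unique mutual best reply is (B, C), giving (12, 11).
Player II earns 15 sequentially versus 11 at the Nash outcome: better off.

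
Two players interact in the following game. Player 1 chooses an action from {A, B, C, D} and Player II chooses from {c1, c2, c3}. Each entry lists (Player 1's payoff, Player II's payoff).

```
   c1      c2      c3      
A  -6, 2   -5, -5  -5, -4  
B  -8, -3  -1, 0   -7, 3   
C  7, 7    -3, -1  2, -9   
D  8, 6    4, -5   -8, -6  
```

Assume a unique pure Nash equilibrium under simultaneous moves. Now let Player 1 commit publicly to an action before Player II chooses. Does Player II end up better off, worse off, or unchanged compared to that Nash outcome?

Backward induction with Player 1 moving first.
- A: Player II compares 2, -5, -4 and picks c1; Player 1 would get -6.
- B: Player II compares -3, 0, 3 and picks c3; Player 1 would get -7.
- C: Player II compares 7, -1, -9 and picks c1; Player 1 would get 7.
- D: Player II compares 6, -5, -6 and picks c1; Player 1 would get 8.
Maximizing over -6, -7, 7, 8, Player 1 chooses D. Subgame-perfect outcome: (D, c1) with payoffs (8, 6).
For the simultaneous game, intersect best replies.
Player 1's best replies: c1→D; c2→D; c3→C.
Player II's best replies: A→c1; B→c3; C→c1; D→c1.
Only (D, c1) has each player best-responding; Nash payoffs (8, 6).
Player II earns 6 sequentially versus 6 at the Nash outcome: unchanged.

unchanged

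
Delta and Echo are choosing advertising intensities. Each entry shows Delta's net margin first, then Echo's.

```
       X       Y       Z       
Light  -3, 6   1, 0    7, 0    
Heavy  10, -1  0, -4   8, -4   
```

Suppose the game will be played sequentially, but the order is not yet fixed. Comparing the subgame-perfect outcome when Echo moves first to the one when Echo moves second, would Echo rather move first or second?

If Delta leads: Echo's best replies are Light→X, Heavy→X; Delta's induced payoffs -3, 10; outcome (Heavy, X), payoffs (10, -1).
If Echo leads: Delta's best replies are X→Heavy, Y→Light, Z→Heavy; Echo's induced payoffs -1, 0, -4; outcome (Light, Y), payoffs (1, 0).
Echo gets 0 moving first and -1 moving second, so Echo prefers to move first.

first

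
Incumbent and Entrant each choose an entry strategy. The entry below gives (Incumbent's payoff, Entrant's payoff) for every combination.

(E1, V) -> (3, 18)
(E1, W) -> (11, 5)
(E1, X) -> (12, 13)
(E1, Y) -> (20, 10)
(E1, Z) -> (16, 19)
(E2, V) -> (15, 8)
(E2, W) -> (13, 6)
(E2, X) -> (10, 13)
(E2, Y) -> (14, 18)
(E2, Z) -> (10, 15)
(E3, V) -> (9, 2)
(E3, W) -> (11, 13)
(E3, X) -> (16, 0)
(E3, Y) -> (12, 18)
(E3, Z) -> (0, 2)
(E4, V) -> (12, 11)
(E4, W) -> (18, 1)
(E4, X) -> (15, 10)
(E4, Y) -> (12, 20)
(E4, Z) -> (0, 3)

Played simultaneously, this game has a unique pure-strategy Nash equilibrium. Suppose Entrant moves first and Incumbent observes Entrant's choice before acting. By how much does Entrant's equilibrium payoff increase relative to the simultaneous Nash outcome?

Incumbent best-responds to each possible Entrant move:
- V: BR = E2, leader payoff 8.
- W: BR = E4, leader payoff 1.
- X: BR = E3, leader payoff 0.
- Y: BR = E1, leader payoff 10.
- Z: BR = E1, leader payoff 19.
Maximizing over 8, 1, 0, 10, 19, Entrant chooses Z. Subgame-perfect outcome: (E1, Z) with payoffs (16, 19).
Under simultaneous play:
Incumbent's best replies: V→E2; W→E4; X→E3; Y→E1; Z→E1.
Entrant's best replies: E1→Z; E2→Y; E3→Y; E4→Y.
The unique mutual best reply is (E1, Z), giving (16, 19).
Entrant's commitment gain: 19 − 19 = 0.

0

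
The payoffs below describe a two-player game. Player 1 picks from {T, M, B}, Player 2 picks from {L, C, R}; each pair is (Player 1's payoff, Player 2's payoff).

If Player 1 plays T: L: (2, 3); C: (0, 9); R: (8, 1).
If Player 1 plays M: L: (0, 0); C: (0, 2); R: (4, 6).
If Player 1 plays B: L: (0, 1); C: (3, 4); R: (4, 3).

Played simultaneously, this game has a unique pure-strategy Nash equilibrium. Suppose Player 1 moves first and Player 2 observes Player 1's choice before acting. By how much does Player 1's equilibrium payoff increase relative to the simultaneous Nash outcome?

Solve by backward induction (Player 1 leads).
- T: BR = C, leader payoff 0.
- M: BR = R, leader payoff 4.
- B: BR = C, leader payoff 3.
Among 0, 4, 3, the best is 4 at M. Subgame-perfect outcome: (M, R) with payoffs (4, 6).
For the simultaneous game, intersect best replies.
Player 1's best replies: L→T; C→B; R→T.
Player 2's best replies: T→C; M→R; B→C.
Only (B, C) has each player best-responding; Nash payoffs (3, 4).
Player 1's commitment gain: 4 − 3 = 1.

1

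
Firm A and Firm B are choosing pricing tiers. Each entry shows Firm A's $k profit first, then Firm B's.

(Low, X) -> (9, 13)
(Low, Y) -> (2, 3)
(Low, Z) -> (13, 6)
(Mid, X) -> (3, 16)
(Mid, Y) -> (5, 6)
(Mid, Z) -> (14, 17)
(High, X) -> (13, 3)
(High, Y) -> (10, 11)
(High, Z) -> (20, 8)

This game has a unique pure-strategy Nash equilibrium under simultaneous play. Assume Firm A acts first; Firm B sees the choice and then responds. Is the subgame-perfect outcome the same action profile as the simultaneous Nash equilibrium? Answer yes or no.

no

Firm B best-responds to each possible Firm A move:
- Low: Firm B compares 13, 3, 6 and picks X; Firm A would get 9.
- Mid: Firm B compares 16, 6, 17 and picks Z; Firm A would get 14.
- High: Firm B compares 3, 11, 8 and picks Y; Firm A would get 10.
Maximizing over 9, 14, 10, Firm A chooses Mid. Subgame-perfect outcome: (Mid, Z) with payoffs (14, 17).
For the simultaneous game, intersect best replies.
Firm A's best replies: X→High; Y→High; Z→High.
Firm B's best replies: Low→X; Mid→Z; High→Y.
Only (High, Y) has each player best-responding; Nash payoffs (10, 11).
Sequential outcome (Mid, Z) differs from the Nash profile (High, Y).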